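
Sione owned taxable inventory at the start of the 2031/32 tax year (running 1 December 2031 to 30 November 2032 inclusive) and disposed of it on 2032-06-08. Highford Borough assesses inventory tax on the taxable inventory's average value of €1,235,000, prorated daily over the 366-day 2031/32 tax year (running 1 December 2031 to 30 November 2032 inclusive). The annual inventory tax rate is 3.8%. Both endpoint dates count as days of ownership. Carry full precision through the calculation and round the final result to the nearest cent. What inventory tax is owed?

€24,490.79

Days held (2031-12-01 to 2032-06-08): 191 out of 366
Tax = €1,235,000 × 3.8% × 191/366 = €24,490.7923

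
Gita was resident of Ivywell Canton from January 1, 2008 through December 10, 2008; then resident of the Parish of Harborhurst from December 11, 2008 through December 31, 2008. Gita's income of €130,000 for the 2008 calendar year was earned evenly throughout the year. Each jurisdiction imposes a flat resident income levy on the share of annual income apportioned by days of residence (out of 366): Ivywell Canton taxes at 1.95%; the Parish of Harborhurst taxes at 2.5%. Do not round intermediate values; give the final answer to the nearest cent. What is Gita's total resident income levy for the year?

€2,576.02

Ivywell Canton, January 1 – December 10, 2008: 345 days → €130,000 × 1.95% × 345/366 = €2,389.5492
The Parish of Harborhurst, December 11 – December 31, 2008: 21 days → €130,000 × 2.5% × 21/366 = €186.4754
Total = €2,576.0246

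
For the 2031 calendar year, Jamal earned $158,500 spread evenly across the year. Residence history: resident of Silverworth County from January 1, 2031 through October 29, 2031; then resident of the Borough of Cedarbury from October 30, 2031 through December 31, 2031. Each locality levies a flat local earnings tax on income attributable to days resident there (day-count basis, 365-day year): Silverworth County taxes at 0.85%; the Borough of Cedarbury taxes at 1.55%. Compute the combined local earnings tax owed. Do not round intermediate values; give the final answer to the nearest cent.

Silverworth County, January 1 – October 29, 2031: 302 days → $158,500 × 0.85% × 302/365 = $1,114.7110
The Borough of Cedarbury, October 30 – December 31, 2031: 63 days → $158,500 × 1.55% × 63/365 = $424.0418
Total = $1,538.7527

$1,538.75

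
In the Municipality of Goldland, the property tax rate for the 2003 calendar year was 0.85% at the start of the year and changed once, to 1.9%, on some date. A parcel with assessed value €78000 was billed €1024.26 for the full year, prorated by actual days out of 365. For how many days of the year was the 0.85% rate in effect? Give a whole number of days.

Let d = days at the first rate; then 365 − d days at the second rate.
€78000 × [0.85%·d + 1.9%·(365−d)] / 365 = €1024.26
Solving gives d = 204, so the new rate took effect on 24 July 2003.

204 days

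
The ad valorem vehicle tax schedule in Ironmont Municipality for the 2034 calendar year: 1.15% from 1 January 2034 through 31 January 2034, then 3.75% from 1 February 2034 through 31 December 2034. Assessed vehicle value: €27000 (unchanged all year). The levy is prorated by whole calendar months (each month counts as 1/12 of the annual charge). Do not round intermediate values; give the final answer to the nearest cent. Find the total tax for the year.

€954.00

1 January – 31 January 2034: 1 month at 1.15% → €27000 × 1.15% × 1/12 = €25.8750
1 February – 31 December 2034: 11 months at 3.75% → €27000 × 3.75% × 11/12 = €928.1250
Total = €954.0000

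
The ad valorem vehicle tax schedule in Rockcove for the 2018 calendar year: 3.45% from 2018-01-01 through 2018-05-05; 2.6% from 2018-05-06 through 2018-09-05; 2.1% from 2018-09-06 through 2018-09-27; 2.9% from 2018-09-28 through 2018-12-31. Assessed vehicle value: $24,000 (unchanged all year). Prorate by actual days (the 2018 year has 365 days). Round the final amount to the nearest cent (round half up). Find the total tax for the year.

2018-01-01 to 2018-05-05: 125 days at 3.45% → $24,000 × 3.45% × 125/365 = $283.5616
2018-05-06 to 2018-09-05: 123 days at 2.6% → $24,000 × 2.6% × 123/365 = $210.2795
2018-09-06 to 2018-09-27: 22 days at 2.1% → $24,000 × 2.1% × 22/365 = $30.3781
2018-09-28 to 2018-12-31: 95 days at 2.9% → $24,000 × 2.9% × 95/365 = $181.1507
Total = $705.3699

$705.37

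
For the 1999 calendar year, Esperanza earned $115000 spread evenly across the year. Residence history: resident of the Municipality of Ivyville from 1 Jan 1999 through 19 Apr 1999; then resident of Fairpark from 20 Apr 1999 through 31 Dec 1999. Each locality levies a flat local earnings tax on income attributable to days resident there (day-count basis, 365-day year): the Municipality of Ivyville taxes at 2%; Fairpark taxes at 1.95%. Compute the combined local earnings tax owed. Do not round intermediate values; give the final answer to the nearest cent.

The Municipality of Ivyville, 1 Jan – 19 Apr 1999: 109 days → $115000 × 2% × 109/365 = $686.8493
Fairpark, 20 Apr – 31 Dec 1999: 256 days → $115000 × 1.95% × 256/365 = $1572.8219
Total = $2259.6712

$2259.67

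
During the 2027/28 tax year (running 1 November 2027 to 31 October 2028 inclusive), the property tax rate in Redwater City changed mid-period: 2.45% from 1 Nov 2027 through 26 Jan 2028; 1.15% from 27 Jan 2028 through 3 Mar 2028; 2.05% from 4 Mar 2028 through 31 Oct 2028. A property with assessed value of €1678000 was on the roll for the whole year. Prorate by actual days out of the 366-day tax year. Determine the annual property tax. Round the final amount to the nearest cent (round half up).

€34467.77

1 Nov 2027 – 26 Jan 2028: 87 days at 2.45% → €1678000 × 2.45% × 87/366 = €9772.2869
27 Jan – 3 Mar 2028: 37 days at 1.15% → €1678000 × 1.15% × 37/366 = €1950.7896
4 Mar – 31 Oct 2028: 242 days at 2.05% → €1678000 × 2.05% × 242/366 = €22744.6940
Total = €34467.7705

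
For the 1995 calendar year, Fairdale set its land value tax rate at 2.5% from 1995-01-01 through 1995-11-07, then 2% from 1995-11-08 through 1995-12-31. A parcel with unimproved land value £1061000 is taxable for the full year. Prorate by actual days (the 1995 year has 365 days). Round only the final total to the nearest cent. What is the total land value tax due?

£25740.15

1995-01-01 to 1995-11-07: 311 days at 2.5% → £1061000 × 2.5% × 311/365 = £22600.7534
1995-11-08 to 1995-12-31: 54 days at 2% → £1061000 × 2% × 54/365 = £3139.3973
Total = £25740.1507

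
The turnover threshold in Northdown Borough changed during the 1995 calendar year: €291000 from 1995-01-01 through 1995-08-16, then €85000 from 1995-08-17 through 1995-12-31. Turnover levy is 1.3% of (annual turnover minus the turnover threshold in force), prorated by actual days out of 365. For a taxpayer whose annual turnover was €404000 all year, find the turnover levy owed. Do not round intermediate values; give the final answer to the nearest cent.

€2474.17

1995-01-01 to 1995-08-16: 228 days, exemption €291000 → (€404000 − €291000) × 1.3% × 228/365 = €917.6219
1995-08-17 to 1995-12-31: 137 days, exemption €85000 → (€404000 − €85000) × 1.3% × 137/365 = €1556.5452
Total = €2474.1671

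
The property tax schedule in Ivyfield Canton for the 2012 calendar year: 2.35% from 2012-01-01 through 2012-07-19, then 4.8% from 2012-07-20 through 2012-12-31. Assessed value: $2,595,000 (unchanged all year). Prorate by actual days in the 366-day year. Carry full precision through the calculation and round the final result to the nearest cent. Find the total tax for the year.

2012-01-01 to 2012-07-19: 201 days at 2.35% → $2,595,000 × 2.35% × 201/366 = $33,490.3893
2012-07-20 to 2012-12-31: 165 days at 4.8% → $2,595,000 × 4.8% × 165/366 = $56,154.0984
Total = $89,644.4877

$89,644.49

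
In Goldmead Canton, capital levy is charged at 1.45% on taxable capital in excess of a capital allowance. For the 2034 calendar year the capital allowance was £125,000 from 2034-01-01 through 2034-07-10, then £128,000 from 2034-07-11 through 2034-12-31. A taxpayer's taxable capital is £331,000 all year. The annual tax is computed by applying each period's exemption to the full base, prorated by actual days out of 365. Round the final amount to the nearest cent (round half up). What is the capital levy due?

2034-01-01 to 2034-07-10: 191 days, exemption £125,000 → (£331,000 − £125,000) × 1.45% × 191/365 = £1,563.0603
2034-07-11 to 2034-12-31: 174 days, exemption £128,000 → (£331,000 − £128,000) × 1.45% × 174/365 = £1,403.2027
Total = £2,966.2630

£2,966.26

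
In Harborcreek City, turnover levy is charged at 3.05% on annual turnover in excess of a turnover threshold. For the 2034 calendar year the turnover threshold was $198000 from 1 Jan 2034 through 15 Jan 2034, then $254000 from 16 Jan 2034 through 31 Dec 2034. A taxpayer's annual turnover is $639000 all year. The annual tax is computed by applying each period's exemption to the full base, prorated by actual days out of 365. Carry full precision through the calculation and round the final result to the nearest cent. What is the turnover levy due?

1 Jan – 15 Jan 2034: 15 days, exemption $198000 → ($639000 − $198000) × 3.05% × 15/365 = $552.7603
16 Jan – 31 Dec 2034: 350 days, exemption $254000 → ($639000 − $254000) × 3.05% × 350/365 = $11259.9315
Total = $11812.6918

$11812.69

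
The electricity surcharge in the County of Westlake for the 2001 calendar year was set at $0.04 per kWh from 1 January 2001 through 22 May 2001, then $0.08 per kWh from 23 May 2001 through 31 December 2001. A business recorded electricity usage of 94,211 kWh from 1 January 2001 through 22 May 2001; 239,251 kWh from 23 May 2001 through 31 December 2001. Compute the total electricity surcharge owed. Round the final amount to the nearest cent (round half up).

$22,908.52

1 January – 22 May 2001: 94,211 kWh at $0.04/kWh → $3,768.44
23 May – 31 December 2001: 239,251 kWh at $0.08/kWh → $19,140.08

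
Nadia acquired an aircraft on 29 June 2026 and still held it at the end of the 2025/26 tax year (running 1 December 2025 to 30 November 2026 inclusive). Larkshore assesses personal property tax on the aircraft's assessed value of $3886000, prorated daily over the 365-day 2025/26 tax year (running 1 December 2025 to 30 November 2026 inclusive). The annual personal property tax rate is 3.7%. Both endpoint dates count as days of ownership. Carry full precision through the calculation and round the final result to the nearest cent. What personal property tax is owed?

$61058.11

Days held (29 June – 30 November 2026): 155 out of 365
Tax = $3886000 × 3.7% × 155/365 = $61058.1096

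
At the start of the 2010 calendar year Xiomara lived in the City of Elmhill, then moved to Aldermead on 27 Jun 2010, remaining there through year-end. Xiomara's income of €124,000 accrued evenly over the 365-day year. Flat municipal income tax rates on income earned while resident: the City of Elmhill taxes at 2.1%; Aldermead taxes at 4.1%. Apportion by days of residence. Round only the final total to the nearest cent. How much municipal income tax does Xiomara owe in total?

The City of Elmhill, 1 Jan – 26 Jun 2010: 177 days → €124,000 × 2.1% × 177/365 = €1,262.7616
Aldermead, 27 Jun – 31 Dec 2010: 188 days → €124,000 × 4.1% × 188/365 = €2,618.6082
Total = €3,881.3699

€3,881.37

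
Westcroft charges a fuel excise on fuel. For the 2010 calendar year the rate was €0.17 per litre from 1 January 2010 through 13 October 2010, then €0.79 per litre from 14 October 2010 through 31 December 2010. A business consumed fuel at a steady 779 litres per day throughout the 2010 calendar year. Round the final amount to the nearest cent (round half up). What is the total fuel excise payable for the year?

1 January – 13 October 2010: 286 days × 779 litres/day = 222,794 litres at €0.17/litre → €37,874.98
14 October – 31 December 2010: 79 days × 779 litres/day = 61,541 litres at €0.79/litre → €48,617.39

€86,492.37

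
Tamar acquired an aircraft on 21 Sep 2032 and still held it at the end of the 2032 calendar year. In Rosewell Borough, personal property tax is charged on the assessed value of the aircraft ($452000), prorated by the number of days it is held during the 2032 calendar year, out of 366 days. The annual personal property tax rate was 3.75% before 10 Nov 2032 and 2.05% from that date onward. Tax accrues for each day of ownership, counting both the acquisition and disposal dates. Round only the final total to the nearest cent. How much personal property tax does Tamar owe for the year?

$3632.05

21 Sep – 9 Nov 2032: 50 days at 3.75% → $452000 × 3.75% × 50/366 = $2315.5738
10 Nov – 31 Dec 2032: 52 days at 2.05% → $452000 × 2.05% × 52/366 = $1316.4809
Total = $3632.0546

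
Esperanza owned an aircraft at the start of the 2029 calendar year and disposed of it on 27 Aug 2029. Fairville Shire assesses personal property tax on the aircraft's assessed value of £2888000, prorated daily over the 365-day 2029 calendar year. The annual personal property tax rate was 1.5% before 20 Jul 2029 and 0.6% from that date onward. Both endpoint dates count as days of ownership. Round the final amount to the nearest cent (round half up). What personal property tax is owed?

£25588.47

1 Jan – 19 Jul 2029: 200 days at 1.5% → £2888000 × 1.5% × 200/365 = £23736.9863
20 Jul – 27 Aug 2029: 39 days at 0.6% → £2888000 × 0.6% × 39/365 = £1851.4849
Total = £25588.4712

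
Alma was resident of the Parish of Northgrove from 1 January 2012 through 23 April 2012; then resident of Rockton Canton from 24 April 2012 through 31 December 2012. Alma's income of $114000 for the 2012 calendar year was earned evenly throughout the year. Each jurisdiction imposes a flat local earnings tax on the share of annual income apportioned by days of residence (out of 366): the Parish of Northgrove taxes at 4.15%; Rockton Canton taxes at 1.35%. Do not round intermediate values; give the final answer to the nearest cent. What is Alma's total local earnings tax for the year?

$2533.23

The Parish of Northgrove, 1 January – 23 April 2012: 114 days → $114000 × 4.15% × 114/366 = $1473.5902
Rockton Canton, 24 April – 31 December 2012: 252 days → $114000 × 1.35% × 252/366 = $1059.6393
Total = $2533.2295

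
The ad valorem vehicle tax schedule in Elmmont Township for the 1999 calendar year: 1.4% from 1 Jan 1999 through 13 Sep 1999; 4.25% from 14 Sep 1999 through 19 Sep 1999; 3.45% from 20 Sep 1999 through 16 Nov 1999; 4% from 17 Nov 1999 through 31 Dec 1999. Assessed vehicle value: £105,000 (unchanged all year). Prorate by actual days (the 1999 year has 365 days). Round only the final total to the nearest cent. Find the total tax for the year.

1 Jan – 13 Sep 1999: 256 days at 1.4% → £105,000 × 1.4% × 256/365 = £1,031.0137
14 Sep – 19 Sep 1999: 6 days at 4.25% → £105,000 × 4.25% × 6/365 = £73.3562
20 Sep – 16 Nov 1999: 58 days at 3.45% → £105,000 × 3.45% × 58/365 = £575.6301
17 Nov – 31 Dec 1999: 45 days at 4% → £105,000 × 4% × 45/365 = £517.8082
Total = £2,197.8082

£2,197.81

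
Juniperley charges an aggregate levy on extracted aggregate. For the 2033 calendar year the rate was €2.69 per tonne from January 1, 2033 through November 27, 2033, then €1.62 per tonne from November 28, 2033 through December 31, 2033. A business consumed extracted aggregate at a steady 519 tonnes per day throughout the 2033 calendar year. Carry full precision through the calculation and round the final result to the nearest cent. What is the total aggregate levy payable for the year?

January 1 – November 27, 2033: 331 days × 519 tonnes/day = 171,789 tonnes at €2.69/tonne → €462112.41
November 28 – December 31, 2033: 34 days × 519 tonnes/day = 17,646 tonnes at €1.62/tonne → €28586.52

€490698.93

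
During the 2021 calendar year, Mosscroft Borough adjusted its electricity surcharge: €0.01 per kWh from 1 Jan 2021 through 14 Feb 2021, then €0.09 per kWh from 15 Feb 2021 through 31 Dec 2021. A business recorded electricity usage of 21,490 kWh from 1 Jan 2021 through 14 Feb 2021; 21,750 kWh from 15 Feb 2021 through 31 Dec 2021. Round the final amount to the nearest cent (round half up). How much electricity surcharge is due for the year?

€2,172.40

1 Jan – 14 Feb 2021: 21,490 kWh at €0.01/kWh → €214.90
15 Feb – 31 Dec 2021: 21,750 kWh at €0.09/kWh → €1,957.50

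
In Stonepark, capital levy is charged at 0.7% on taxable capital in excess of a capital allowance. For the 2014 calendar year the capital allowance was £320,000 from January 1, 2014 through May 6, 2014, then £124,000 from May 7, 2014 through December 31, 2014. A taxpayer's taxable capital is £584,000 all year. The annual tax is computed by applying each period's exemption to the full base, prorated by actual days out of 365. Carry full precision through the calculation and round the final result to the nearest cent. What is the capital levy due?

£2,746.38

January 1 – May 6, 2014: 126 days, exemption £320,000 → (£584,000 − £320,000) × 0.7% × 126/365 = £637.9397
May 7 – December 31, 2014: 239 days, exemption £124,000 → (£584,000 − £124,000) × 0.7% × 239/365 = £2,108.4384
Total = £2,746.3781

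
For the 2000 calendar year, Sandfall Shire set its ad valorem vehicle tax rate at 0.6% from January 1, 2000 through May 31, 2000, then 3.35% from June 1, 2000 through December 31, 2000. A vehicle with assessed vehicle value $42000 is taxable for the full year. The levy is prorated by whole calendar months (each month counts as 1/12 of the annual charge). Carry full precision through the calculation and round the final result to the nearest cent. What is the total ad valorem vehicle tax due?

$925.75

January 1 – May 31, 2000: 5 months at 0.6% → $42000 × 0.6% × 5/12 = $105.0000
June 1 – December 31, 2000: 7 months at 3.35% → $42000 × 3.35% × 7/12 = $820.7500
Total = $925.7500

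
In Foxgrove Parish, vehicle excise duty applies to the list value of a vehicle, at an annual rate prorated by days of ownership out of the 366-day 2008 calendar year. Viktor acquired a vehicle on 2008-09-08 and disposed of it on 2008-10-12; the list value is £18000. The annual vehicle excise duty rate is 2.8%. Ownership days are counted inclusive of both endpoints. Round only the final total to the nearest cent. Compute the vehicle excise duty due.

Days held (2008-09-08 to 2008-10-12): 35 out of 366
Tax = £18000 × 2.8% × 35/366 = £48.1967

£48.20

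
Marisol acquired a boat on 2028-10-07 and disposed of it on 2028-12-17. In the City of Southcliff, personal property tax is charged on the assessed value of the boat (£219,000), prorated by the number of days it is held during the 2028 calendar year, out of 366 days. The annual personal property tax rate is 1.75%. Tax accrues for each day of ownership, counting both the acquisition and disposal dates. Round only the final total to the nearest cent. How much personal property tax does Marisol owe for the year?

£753.93

Days held (2028-10-07 to 2028-12-17): 72 out of 366
Tax = £219,000 × 1.75% × 72/366 = £753.9344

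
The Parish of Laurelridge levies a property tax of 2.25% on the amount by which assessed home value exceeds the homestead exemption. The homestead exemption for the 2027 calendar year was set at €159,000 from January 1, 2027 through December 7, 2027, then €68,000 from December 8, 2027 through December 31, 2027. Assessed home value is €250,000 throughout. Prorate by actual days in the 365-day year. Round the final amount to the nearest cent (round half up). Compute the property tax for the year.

January 1 – December 7, 2027: 341 days, exemption €159,000 → (€250,000 − €159,000) × 2.25% × 341/365 = €1,912.8699
December 8 – December 31, 2027: 24 days, exemption €68,000 → (€250,000 − €68,000) × 2.25% × 24/365 = €269.2603
Total = €2,182.1301

€2,182.13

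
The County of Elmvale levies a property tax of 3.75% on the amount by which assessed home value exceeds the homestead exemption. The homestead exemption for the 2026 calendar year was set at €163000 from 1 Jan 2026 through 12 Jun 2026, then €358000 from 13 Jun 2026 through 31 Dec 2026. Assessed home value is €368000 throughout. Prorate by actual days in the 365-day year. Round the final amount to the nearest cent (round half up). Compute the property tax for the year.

€3640.58

1 Jan – 12 Jun 2026: 163 days, exemption €163000 → (€368000 − €163000) × 3.75% × 163/365 = €3433.0479
13 Jun – 31 Dec 2026: 202 days, exemption €358000 → (€368000 − €358000) × 3.75% × 202/365 = €207.5342
Total = €3640.5822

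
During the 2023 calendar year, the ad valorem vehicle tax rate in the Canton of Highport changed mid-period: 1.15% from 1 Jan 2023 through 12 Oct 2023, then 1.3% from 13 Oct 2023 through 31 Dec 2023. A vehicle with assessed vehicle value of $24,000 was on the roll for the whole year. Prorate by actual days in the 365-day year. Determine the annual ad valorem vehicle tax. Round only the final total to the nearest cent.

1 Jan – 12 Oct 2023: 285 days at 1.15% → $24,000 × 1.15% × 285/365 = $215.5068
13 Oct – 31 Dec 2023: 80 days at 1.3% → $24,000 × 1.3% × 80/365 = $68.3836
Total = $283.8904

$283.89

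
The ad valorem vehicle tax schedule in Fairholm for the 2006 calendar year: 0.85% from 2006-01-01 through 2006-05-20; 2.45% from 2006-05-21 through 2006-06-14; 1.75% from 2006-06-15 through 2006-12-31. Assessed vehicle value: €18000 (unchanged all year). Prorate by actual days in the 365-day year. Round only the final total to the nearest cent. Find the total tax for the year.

€261.49

2006-01-01 to 2006-05-20: 140 days at 0.85% → €18000 × 0.85% × 140/365 = €58.6849
2006-05-21 to 2006-06-14: 25 days at 2.45% → €18000 × 2.45% × 25/365 = €30.2055
2006-06-15 to 2006-12-31: 200 days at 1.75% → €18000 × 1.75% × 200/365 = €172.6027
Total = €261.4932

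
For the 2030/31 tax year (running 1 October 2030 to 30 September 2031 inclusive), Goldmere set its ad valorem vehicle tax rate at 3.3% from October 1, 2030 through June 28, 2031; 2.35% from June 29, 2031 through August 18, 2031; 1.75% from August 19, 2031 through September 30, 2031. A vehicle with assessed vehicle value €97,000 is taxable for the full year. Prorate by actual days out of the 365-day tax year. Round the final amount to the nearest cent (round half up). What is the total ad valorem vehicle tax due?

€2,895.12

October 1, 2030 – June 28, 2031: 271 days at 3.3% → €97,000 × 3.3% × 271/365 = €2,376.6329
June 29 – August 18, 2031: 51 days at 2.35% → €97,000 × 2.35% × 51/365 = €318.5055
August 19 – September 30, 2031: 43 days at 1.75% → €97,000 × 1.75% × 43/365 = €199.9795
Total = €2,895.1178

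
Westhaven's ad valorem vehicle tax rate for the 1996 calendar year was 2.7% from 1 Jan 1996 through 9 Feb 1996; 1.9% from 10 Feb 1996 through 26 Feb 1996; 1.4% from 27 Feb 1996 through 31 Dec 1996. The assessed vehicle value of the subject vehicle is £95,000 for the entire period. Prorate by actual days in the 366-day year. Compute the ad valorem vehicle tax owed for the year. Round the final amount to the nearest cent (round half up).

1 Jan – 9 Feb 1996: 40 days at 2.7% → £95,000 × 2.7% × 40/366 = £280.3279
10 Feb – 26 Feb 1996: 17 days at 1.9% → £95,000 × 1.9% × 17/366 = £83.8388
27 Feb – 31 Dec 1996: 309 days at 1.4% → £95,000 × 1.4% × 309/366 = £1,122.8689
Total = £1,487.0355

£1,487.04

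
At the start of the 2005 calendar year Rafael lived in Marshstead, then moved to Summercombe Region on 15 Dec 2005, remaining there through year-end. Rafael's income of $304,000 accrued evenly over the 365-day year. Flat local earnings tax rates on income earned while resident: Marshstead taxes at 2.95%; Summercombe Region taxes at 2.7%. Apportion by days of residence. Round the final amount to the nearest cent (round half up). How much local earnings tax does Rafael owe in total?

Marshstead, 1 Jan – 14 Dec 2005: 348 days → $304,000 × 2.95% × 348/365 = $8,550.3123
Summercombe Region, 15 Dec – 31 Dec 2005: 17 days → $304,000 × 2.7% × 17/365 = $382.2904
Total = $8,932.6027

$8,932.60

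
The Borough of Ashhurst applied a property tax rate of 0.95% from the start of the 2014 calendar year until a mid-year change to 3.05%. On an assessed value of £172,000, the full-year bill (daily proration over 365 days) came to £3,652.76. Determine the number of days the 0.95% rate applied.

Let d = days at the first rate; then 365 − d days at the second rate.
£172,000 × [0.95%·d + 3.05%·(365−d)] / 365 = £3,652.76
Solving gives d = 161, so the new rate took effect on 11 June 2014.

161 days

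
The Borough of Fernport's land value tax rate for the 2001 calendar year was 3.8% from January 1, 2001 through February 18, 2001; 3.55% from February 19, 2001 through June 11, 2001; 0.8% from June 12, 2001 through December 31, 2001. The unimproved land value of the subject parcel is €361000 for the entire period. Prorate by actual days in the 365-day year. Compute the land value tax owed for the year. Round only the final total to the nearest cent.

January 1 – February 18, 2001: 49 days at 3.8% → €361000 × 3.8% × 49/365 = €1841.5945
February 19 – June 11, 2001: 113 days at 3.55% → €361000 × 3.55% × 113/365 = €3967.5384
June 12 – December 31, 2001: 203 days at 0.8% → €361000 × 0.8% × 203/365 = €1606.2027
Total = €7415.3356

€7415.34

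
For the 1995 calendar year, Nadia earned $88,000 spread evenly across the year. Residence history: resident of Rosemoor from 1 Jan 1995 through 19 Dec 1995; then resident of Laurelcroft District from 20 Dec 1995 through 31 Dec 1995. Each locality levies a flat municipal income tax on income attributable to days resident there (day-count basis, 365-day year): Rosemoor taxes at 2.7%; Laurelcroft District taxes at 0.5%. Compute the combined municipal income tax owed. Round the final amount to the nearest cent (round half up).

Rosemoor, 1 Jan – 19 Dec 1995: 353 days → $88,000 × 2.7% × 353/365 = $2,297.8849
Laurelcroft District, 20 Dec – 31 Dec 1995: 12 days → $88,000 × 0.5% × 12/365 = $14.4658
Total = $2,312.3507

$2,312.35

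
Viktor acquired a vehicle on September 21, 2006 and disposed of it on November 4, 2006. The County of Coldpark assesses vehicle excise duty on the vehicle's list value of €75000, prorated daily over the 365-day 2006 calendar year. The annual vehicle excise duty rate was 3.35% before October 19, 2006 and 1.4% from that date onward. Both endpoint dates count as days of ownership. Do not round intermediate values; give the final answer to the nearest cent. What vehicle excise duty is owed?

€241.64

September 21 – October 18, 2006: 28 days at 3.35% → €75000 × 3.35% × 28/365 = €192.7397
October 19 – November 4, 2006: 17 days at 1.4% → €75000 × 1.4% × 17/365 = €48.9041
Total = €241.6438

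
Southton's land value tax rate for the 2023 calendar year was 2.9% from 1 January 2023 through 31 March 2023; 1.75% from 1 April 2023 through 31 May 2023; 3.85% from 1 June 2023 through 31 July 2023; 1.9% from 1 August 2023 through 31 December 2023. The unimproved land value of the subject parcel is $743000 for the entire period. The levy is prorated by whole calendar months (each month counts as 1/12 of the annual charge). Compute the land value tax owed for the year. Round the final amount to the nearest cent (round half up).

$18203.50

1 January – 31 March 2023: 3 months at 2.9% → $743000 × 2.9% × 3/12 = $5386.7500
1 April – 31 May 2023: 2 months at 1.75% → $743000 × 1.75% × 2/12 = $2167.0833
1 June – 31 July 2023: 2 months at 3.85% → $743000 × 3.85% × 2/12 = $4767.5833
1 August – 31 December 2023: 5 months at 1.9% → $743000 × 1.9% × 5/12 = $5882.0833
Total = $18203.5000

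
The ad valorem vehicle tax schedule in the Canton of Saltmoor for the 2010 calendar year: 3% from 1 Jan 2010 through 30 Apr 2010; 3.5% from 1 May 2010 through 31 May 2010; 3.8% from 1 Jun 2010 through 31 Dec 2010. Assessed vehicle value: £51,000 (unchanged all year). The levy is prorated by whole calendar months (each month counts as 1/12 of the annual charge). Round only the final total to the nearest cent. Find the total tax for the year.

£1,789.25

1 Jan – 30 Apr 2010: 4 months at 3% → £51,000 × 3% × 4/12 = £510.0000
1 May – 31 May 2010: 1 month at 3.5% → £51,000 × 3.5% × 1/12 = £148.7500
1 Jun – 31 Dec 2010: 7 months at 3.8% → £51,000 × 3.8% × 7/12 = £1,130.5000
Total = £1,789.2500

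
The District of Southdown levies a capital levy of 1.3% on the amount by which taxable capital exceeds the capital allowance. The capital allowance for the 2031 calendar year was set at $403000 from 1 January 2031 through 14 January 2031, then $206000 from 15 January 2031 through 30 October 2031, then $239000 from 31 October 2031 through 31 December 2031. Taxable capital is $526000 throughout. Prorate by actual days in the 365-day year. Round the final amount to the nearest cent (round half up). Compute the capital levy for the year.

1 January – 14 January 2031: 14 days, exemption $403000 → ($526000 − $403000) × 1.3% × 14/365 = $61.3315
15 January – 30 October 2031: 289 days, exemption $206000 → ($526000 − $206000) × 1.3% × 289/365 = $3293.8082
31 October – 31 December 2031: 62 days, exemption $239000 → ($526000 − $239000) × 1.3% × 62/365 = $633.7589
Total = $3988.8986

$3988.90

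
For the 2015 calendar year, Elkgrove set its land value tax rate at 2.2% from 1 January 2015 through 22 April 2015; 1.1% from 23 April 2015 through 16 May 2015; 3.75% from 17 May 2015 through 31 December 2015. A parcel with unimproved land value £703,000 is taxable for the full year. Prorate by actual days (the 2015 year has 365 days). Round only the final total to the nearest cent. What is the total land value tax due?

£21,793.96

1 January – 22 April 2015: 112 days at 2.2% → £703,000 × 2.2% × 112/365 = £4,745.7315
23 April – 16 May 2015: 24 days at 1.1% → £703,000 × 1.1% × 24/365 = £508.4712
17 May – 31 December 2015: 229 days at 3.75% → £703,000 × 3.75% × 229/365 = £16,539.7603
Total = £21,793.9630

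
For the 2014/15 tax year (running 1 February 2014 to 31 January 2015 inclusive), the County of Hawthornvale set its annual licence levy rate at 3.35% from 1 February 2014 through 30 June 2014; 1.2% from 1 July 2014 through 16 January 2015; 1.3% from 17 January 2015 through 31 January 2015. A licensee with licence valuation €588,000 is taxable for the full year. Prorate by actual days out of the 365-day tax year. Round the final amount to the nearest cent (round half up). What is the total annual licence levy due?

€12,275.51

1 February – 30 June 2014: 150 days at 3.35% → €588,000 × 3.35% × 150/365 = €8,095.0685
1 July 2014 – 16 January 2015: 200 days at 1.2% → €588,000 × 1.2% × 200/365 = €3,866.3014
17 January – 31 January 2015: 15 days at 1.3% → €588,000 × 1.3% × 15/365 = €314.1370
Total = €12,275.5068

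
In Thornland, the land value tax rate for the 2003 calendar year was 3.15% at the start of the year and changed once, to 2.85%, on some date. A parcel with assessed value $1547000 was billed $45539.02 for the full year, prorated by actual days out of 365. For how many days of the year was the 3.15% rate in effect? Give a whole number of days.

114 days

Let d = days at the first rate; then 365 − d days at the second rate.
$1547000 × [3.15%·d + 2.85%·(365−d)] / 365 = $45539.02
Solving gives d = 114, so the new rate took effect on April 25, 2003.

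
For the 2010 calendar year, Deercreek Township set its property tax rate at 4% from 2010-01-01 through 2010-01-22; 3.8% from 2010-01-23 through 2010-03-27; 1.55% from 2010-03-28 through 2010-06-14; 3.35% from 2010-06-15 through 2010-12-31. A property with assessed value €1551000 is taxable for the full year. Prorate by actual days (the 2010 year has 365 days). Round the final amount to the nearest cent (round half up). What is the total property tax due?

€47747.43

2010-01-01 to 2010-01-22: 22 days at 4% → €1551000 × 4% × 22/365 = €3739.3973
2010-01-23 to 2010-03-27: 64 days at 3.8% → €1551000 × 3.8% × 64/365 = €10334.3342
2010-03-28 to 2010-06-14: 79 days at 1.55% → €1551000 × 1.55% × 79/365 = €5203.2863
2010-06-15 to 2010-12-31: 200 days at 3.35% → €1551000 × 3.35% × 200/365 = €28470.4110
Total = €47747.4288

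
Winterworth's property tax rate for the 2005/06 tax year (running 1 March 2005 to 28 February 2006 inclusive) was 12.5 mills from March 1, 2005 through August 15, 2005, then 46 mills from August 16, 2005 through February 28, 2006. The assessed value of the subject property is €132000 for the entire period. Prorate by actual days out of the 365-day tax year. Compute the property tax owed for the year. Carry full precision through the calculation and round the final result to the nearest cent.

March 1 – August 15, 2005: 168 days at 12.5 mills → €132000 × 1.25% × 168/365 = €759.4521
August 16, 2005 – February 28, 2006: 197 days at 46 mills → €132000 × 4.6% × 197/365 = €3277.2164
Total = €4036.6685

€4036.67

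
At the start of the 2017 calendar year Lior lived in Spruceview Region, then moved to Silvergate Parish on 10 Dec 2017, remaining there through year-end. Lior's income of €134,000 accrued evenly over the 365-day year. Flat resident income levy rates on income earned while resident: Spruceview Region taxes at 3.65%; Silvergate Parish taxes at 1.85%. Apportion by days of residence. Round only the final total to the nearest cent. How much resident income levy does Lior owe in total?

€4,745.62

Spruceview Region, 1 Jan – 9 Dec 2017: 343 days → €134,000 × 3.65% × 343/365 = €4,596.2000
Silvergate Parish, 10 Dec – 31 Dec 2017: 22 days → €134,000 × 1.85% × 22/365 = €149.4192
Total = €4,745.6192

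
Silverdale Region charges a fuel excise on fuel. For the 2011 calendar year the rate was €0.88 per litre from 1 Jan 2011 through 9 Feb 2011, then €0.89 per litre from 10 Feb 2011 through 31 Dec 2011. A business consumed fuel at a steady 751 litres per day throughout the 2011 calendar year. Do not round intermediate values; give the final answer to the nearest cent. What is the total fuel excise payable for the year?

1 Jan – 9 Feb 2011: 40 days × 751 litres/day = 30,040 litres at €0.88/litre → €26,435.20
10 Feb – 31 Dec 2011: 325 days × 751 litres/day = 244,075 litres at €0.89/litre → €217,226.75

€243,661.95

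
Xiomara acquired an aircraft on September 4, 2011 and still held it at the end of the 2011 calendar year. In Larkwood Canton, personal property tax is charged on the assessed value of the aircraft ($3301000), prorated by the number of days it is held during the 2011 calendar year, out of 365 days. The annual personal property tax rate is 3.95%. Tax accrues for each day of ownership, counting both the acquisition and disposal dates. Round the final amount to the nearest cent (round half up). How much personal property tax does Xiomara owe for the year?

$42510.55

Days held (September 4 – December 31, 2011): 119 out of 365
Tax = $3301000 × 3.95% × 119/365 = $42510.5493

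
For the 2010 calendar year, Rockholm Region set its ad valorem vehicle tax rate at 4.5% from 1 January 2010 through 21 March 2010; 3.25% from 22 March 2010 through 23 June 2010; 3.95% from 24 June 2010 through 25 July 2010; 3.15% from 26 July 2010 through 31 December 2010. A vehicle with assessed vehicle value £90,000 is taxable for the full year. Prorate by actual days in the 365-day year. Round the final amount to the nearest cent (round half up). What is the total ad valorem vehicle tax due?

1 January – 21 March 2010: 80 days at 4.5% → £90,000 × 4.5% × 80/365 = £887.6712
22 March – 23 June 2010: 94 days at 3.25% → £90,000 × 3.25% × 94/365 = £753.2877
24 June – 25 July 2010: 32 days at 3.95% → £90,000 × 3.95% × 32/365 = £311.6712
26 July – 31 December 2010: 159 days at 3.15% → £90,000 × 3.15% × 159/365 = £1,234.9726
Total = £3,187.6027

£3,187.60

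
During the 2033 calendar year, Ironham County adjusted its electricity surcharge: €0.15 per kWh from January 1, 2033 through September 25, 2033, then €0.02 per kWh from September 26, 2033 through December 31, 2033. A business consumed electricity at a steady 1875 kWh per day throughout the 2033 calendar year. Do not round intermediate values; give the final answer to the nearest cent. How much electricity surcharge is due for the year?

€79,012.50

January 1 – September 25, 2033: 268 days × 1875 kWh/day = 502,500 kWh at €0.15/kWh → €75,375.00
September 26 – December 31, 2033: 97 days × 1875 kWh/day = 181,875 kWh at €0.02/kWh → €3,637.50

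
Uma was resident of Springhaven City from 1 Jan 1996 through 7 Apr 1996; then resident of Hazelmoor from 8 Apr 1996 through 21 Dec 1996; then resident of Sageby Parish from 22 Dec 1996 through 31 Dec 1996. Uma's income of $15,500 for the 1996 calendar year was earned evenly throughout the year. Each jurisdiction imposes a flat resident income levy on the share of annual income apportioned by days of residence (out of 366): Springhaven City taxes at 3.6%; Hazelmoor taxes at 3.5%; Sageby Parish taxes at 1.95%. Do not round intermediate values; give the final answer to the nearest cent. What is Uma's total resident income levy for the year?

$540.09

Springhaven City, 1 Jan – 7 Apr 1996: 98 days → $15,500 × 3.6% × 98/366 = $149.4098
Hazelmoor, 8 Apr – 21 Dec 1996: 258 days → $15,500 × 3.5% × 258/366 = $382.4180
Sageby Parish, 22 Dec – 31 Dec 1996: 10 days → $15,500 × 1.95% × 10/366 = $8.2582
Total = $540.0861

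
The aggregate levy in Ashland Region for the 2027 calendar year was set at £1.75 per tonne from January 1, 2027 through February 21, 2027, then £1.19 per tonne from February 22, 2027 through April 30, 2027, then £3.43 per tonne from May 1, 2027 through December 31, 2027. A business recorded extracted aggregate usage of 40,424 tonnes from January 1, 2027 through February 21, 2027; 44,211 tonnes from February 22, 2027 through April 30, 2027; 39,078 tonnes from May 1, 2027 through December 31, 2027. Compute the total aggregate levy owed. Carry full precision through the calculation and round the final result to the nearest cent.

£257390.63

January 1 – February 21, 2027: 40,424 tonnes at £1.75/tonne → £70742.00
February 22 – April 30, 2027: 44,211 tonnes at £1.19/tonne → £52611.09
May 1 – December 31, 2027: 39,078 tonnes at £3.43/tonne → £134037.54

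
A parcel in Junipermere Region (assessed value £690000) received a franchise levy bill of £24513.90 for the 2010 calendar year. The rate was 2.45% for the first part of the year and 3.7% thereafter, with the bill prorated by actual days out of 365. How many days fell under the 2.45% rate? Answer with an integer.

43 days

Let d = days at the first rate; then 365 − d days at the second rate.
£690000 × [2.45%·d + 3.7%·(365−d)] / 365 = £24513.90
Solving gives d = 43, so the new rate took effect on 13 Feb 2010.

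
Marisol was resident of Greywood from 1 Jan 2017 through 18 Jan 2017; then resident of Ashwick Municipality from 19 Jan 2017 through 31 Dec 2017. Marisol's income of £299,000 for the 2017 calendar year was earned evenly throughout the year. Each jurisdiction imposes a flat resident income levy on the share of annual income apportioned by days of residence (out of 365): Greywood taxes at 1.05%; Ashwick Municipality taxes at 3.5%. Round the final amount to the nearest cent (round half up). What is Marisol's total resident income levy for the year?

£10,103.74

Greywood, 1 Jan – 18 Jan 2017: 18 days → £299,000 × 1.05% × 18/365 = £154.8247
Ashwick Municipality, 19 Jan – 31 Dec 2017: 347 days → £299,000 × 3.5% × 347/365 = £9,948.9178
Total = £10,103.7425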